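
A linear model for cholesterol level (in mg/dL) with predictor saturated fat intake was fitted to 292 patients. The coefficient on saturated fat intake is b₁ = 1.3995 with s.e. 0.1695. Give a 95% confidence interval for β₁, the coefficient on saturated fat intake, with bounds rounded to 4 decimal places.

(1.0659, 1.7331)

df = n − 2 = 292 − 2 = 290.
t* = t_{0.025, 290} = 1.968178.
Margin = t* × SE = 1.968178 × 0.1695 = 0.333606.
CI: 1.3995 ± 0.333606 → (1.0659, 1.7331).
With 95% confidence, each one-unit increase in saturated fat intake is associated with a change of between 1.0659 and 1.7331 mg/dL in cholesterol level.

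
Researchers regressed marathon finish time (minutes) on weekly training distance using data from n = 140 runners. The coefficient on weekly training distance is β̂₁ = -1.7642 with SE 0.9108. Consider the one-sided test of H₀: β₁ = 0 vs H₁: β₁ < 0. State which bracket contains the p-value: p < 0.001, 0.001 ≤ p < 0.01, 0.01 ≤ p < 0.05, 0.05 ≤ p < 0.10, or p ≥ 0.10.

t = -1.7642 / 0.9108 = -1.937.
df = n − 2 = 140 − 2 = 138.
One-sided p = P(T_{138} < t) ≈ 0.0274.
So 0.01 ≤ p < 0.05.

0.01 ≤ p < 0.05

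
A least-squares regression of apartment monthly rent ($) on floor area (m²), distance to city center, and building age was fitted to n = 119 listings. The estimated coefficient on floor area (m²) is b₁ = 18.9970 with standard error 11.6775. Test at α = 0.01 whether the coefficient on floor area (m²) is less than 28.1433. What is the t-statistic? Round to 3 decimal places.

H₀: β₁ = 28.1433 vs H₁: β₁ < 28.1433.
t = (b₁ − β₁⁰)/SE = (18.9970 − 28.1433) / 11.6775 = -0.783.
df = n − k − 1 = 119 − 3 − 1 = 115.
One-sided p ≈ 0.2175, which is ≥ 0.01, so fail to reject H₀.
The data do not give significant evidence that the true slope on floor area (m²) is below 28.1433 $ per unit, holding the other predictors fixed.

t = -0.783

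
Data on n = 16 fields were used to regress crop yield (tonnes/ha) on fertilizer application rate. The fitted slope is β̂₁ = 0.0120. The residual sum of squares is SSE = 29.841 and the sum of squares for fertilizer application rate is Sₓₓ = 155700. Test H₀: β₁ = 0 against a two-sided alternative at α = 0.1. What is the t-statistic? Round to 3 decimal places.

t = 3.243

MSE = SSE/(n − 2) = 29.841/14 = 2.1315.
SE(β̂₁) = √(MSE/Sₓₓ) = √(2.1315/155700) = 0.00369997.
t = 0.0120 / 0.00369997 = 3.243.
df = n − 2 = 14.
Two-sided p ≈ 0.0059, which is < 0.1, so reject H₀.
There is evidence that fertilizer application rate is associated with crop yield.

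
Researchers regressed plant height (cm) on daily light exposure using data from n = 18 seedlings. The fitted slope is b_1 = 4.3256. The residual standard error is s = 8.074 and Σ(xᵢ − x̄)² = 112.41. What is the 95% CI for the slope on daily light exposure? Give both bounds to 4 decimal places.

SE(b_1) = s/√Sₓₓ = 8.074/√112.41 = 0.761529.
df = n − 2 = 16.
t* = t_{0.025, 16} = 2.119905.
Margin = t* × SE = 2.119905 × 0.761529 = 1.614369.
CI: 4.3256 ± 1.614369 → (2.7112, 5.9400).
With 95% confidence, each one-unit increase in daily light exposure is associated with a change of between 2.7112 and 5.9400 cm in plant height.

(2.7112, 5.9400)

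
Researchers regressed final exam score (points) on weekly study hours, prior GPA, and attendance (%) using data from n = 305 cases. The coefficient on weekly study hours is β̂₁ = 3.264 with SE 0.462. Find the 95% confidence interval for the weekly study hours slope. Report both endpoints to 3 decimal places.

(2.355, 4.173)

df = n − k − 1 = 305 − 3 − 1 = 301.
t* = t_{0.025, 301} = 1.967877.
Margin = t* × SE = 1.967877 × 0.462 = 0.90916.
CI: 3.264 ± 0.90916 → (2.355, 4.173).
With 95% confidence, each one-unit increase in weekly study hours is associated with a change of between 2.355 and 4.173 points in final exam score, holding the other predictors fixed.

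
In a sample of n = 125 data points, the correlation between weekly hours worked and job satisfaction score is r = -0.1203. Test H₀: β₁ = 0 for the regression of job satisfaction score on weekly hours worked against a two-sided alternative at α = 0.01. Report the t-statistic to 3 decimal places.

t = r·√(n − 2)/√(1 − r²) = -0.1203·√123/√0.985528 = -1.344.
df = n − 2 = 123.
Two-sided p ≈ 0.1814, which is ≥ 0.01, so fail to reject H₀.
The data do not give significant evidence of a linear association between weekly hours worked and job satisfaction score.

t = -1.344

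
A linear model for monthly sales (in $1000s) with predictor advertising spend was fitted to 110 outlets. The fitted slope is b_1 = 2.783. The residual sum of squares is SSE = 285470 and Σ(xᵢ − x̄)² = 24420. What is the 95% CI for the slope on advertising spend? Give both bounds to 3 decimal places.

(2.131, 3.435)

MSE = SSE/(n − 2) = 285470/108 = 2643.24.
SE(b_1) = √(MSE/Sₓₓ) = √(2643.24/24420) = 0.329.
df = n − 2 = 108.
t* = t_{0.025, 108} = 1.982173.
Margin = t* × SE = 1.982173 × 0.329 = 0.65213.
CI: 2.783 ± 0.65213 → (2.131, 3.435).
With 95% confidence, each one-unit increase in advertising spend is associated with a change of between 2.131 and 3.435 $1000s in monthly sales.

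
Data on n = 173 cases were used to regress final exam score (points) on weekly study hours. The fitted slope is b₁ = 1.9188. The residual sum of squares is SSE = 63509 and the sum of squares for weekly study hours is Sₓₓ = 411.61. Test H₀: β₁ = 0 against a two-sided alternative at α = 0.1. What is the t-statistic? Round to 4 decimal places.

MSE = SSE/(n − 2) = 63509/171 = 371.398.
SE(b₁) = √(MSE/Sₓₓ) = √(371.398/411.61) = 0.949897.
t = 1.9188 / 0.949897 = 2.0200.
df = n − 2 = 171.
Two-sided p ≈ 0.0449, which is < 0.1, so reject H₀.
There is evidence that weekly study hours is associated with final exam score.

t = 2.0200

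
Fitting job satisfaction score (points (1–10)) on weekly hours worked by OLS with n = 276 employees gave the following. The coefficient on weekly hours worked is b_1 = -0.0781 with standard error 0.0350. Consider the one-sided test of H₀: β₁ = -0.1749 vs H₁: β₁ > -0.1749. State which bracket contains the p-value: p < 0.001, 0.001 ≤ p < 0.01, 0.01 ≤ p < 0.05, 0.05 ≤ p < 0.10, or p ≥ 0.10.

t = (-0.0781 − (-0.1749)) / 0.0350 = 2.766.
df = n − 2 = 276 − 2 = 274.
One-sided p = P(T_{274} > t) ≈ 0.0030.
So 0.001 ≤ p < 0.01.

0.001 ≤ p < 0.01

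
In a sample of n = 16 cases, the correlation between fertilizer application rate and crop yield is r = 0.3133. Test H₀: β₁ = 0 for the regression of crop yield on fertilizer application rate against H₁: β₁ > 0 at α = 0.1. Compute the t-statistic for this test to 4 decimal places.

t = r·√(n − 2)/√(1 − r²) = 0.3133·√14/√0.901843 = 1.2344.
df = n − 2 = 14.
One-sided p ≈ 0.1187, which is ≥ 0.1, so fail to reject H₀.
The data do not give significant evidence of a linear association between fertilizer application rate and crop yield.

t = 1.2344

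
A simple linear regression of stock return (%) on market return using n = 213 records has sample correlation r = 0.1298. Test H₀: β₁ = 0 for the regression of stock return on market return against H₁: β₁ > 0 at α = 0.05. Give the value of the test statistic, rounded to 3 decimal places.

t = r·√(n − 2)/√(1 − r²) = 0.1298·√211/√0.983152 = 1.902.
df = n − 2 = 211.
One-sided p ≈ 0.0293, which is < 0.05, so reject H₀.
There is evidence of a linear association between market return and stock return.

t = 1.902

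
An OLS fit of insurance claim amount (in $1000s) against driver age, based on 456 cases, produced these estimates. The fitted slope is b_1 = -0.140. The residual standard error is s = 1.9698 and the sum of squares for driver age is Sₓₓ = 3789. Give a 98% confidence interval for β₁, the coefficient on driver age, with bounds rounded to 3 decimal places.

SE(b_1) = s/√Sₓₓ = 1.9698/√3789 = 0.0320007.
df = n − 2 = 454.
t* = t_{0.01, 454} = 2.33459.
Margin = t* × SE = 2.33459 × 0.0320007 = 0.07471.
CI: -0.140 ± 0.07471 → (-0.215, -0.065).
With 98% confidence, each one-unit increase in driver age is associated with a change of between -0.215 and -0.065 $1000s in insurance claim amount.

(-0.215, -0.065)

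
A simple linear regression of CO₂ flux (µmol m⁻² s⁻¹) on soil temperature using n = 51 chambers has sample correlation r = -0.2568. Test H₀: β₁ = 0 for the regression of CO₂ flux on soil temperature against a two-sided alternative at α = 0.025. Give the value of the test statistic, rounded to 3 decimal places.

t = r·√(n − 2)/√(1 − r²) = -0.2568·√49/√0.934054 = -1.860.
df = n − 2 = 49.
Two-sided p ≈ 0.0689, which is ≥ 0.025, so fail to reject H₀.
The data do not give significant evidence of a linear association between soil temperature and CO₂ flux.

t = -1.860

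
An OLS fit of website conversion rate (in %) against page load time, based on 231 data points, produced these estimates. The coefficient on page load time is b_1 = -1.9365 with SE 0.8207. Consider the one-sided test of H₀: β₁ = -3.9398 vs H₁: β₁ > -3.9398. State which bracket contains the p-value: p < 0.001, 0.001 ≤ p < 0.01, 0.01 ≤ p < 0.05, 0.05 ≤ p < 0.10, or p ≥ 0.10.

0.001 ≤ p < 0.01

t = (-1.9365 − (-3.9398)) / 0.8207 = 2.441.
df = n − 2 = 231 − 2 = 229.
One-sided p = P(T_{229} > t) ≈ 0.0077.
So 0.001 ≤ p < 0.01.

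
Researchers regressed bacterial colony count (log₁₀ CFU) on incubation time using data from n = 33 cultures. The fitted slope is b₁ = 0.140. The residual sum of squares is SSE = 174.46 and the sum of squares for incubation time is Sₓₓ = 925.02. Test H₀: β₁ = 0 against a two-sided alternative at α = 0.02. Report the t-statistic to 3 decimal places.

t = 1.795

MSE = SSE/(n − 2) = 174.46/31 = 5.62774.
SE(b₁) = √(MSE/Sₓₓ) = √(5.62774/925.02) = 0.0779994.
t = 0.140 / 0.0779994 = 1.795.
df = n − 2 = 31.
Two-sided p ≈ 0.0824, which is ≥ 0.02, so fail to reject H₀.
The data do not give significant evidence of an association between incubation time and bacterial colony count.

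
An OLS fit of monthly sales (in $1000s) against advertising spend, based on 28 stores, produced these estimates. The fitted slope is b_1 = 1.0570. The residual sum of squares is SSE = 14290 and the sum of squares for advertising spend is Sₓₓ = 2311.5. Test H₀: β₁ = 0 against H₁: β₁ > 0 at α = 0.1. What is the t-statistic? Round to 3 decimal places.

MSE = SSE/(n − 2) = 14290/26 = 549.615.
SE(b_1) = √(MSE/Sₓₓ) = √(549.615/2311.5) = 0.487621.
t = 1.0570 / 0.487621 = 2.168.
df = n − 2 = 26.
One-sided p ≈ 0.0198, which is < 0.1, so reject H₀.
There is evidence that the true slope on advertising spend is positive.

t = 2.168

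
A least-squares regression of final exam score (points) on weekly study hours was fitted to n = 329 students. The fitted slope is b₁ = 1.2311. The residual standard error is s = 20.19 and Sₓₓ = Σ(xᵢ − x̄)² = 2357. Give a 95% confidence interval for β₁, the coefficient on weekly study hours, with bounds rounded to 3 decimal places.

SE(b₁) = s/√Sₓₓ = 20.19/√2357 = 0.415869.
df = n − 2 = 327.
t* = t_{0.025, 327} = 1.967245.
Margin = t* × SE = 1.967245 × 0.415869 = 0.81812.
CI: 1.2311 ± 0.81812 → (0.413, 2.049).
With 95% confidence, each one-unit increase in weekly study hours is associated with a change of between 0.413 and 2.049 points in final exam score.

(0.413, 2.049)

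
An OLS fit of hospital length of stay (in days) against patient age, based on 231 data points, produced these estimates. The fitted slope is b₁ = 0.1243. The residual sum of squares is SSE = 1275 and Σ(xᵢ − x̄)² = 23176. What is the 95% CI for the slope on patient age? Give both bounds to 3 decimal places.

(0.094, 0.155)

MSE = SSE/(n − 2) = 1275/229 = 5.56769.
SE(b₁) = √(MSE/Sₓₓ) = √(5.56769/23176) = 0.0154995.
df = n − 2 = 229.
t* = t_{0.025, 229} = 1.970377.
Margin = t* × SE = 1.970377 × 0.0154995 = 0.03054.
CI: 0.1243 ± 0.03054 → (0.094, 0.155).
With 95% confidence, each one-unit increase in patient age is associated with a change of between 0.094 and 0.155 days in hospital length of stay.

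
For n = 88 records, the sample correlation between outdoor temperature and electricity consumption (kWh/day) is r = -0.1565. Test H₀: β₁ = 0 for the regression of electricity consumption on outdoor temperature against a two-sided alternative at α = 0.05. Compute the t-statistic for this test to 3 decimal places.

t = r·√(n − 2)/√(1 − r²) = -0.1565·√86/√0.975508 = -1.469.
df = n − 2 = 86.
Two-sided p ≈ 0.1454, which is ≥ 0.05, so fail to reject H₀.
The data do not give significant evidence of a linear association between outdoor temperature and electricity consumption.

t = -1.469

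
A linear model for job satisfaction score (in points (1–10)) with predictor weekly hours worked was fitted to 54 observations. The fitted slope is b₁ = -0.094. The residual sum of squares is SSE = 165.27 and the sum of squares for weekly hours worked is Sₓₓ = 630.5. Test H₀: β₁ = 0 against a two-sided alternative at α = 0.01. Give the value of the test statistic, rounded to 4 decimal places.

t = -1.3240

MSE = SSE/(n − 2) = 165.27/52 = 3.17827.
SE(b₁) = √(MSE/Sₓₓ) = √(3.17827/630.5) = 0.0709991.
t = -0.094 / 0.0709991 = -1.3240.
df = n − 2 = 52.
Two-sided p ≈ 0.1913, which is ≥ 0.01, so fail to reject H₀.
The data do not give significant evidence of an association between weekly hours worked and job satisfaction score.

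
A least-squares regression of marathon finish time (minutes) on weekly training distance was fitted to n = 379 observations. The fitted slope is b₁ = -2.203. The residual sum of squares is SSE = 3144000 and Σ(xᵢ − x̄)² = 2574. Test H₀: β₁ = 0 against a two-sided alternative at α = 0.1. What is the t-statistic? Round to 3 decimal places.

t = -1.224

MSE = SSE/(n − 2) = 3144000/377 = 8339.52.
SE(b₁) = √(MSE/Sₓₓ) = √(8339.52/2574) = 1.79997.
t = -2.203 / 1.79997 = -1.224.
df = n − 2 = 377.
Two-sided p ≈ 0.2218, which is ≥ 0.1, so fail to reject H₀.
The data do not give significant evidence of an association between weekly training distance and marathon finish time.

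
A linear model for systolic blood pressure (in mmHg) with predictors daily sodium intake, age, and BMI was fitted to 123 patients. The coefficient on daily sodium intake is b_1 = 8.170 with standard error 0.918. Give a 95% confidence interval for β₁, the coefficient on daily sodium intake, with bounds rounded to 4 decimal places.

(6.3523, 9.9877)

df = n − k − 1 = 123 − 3 − 1 = 119.
t* = t_{0.025, 119} = 1.9801.
Margin = t* × SE = 1.9801 × 0.918 = 1.817732.
CI: 8.170 ± 1.817732 → (6.3523, 9.9877).
With 95% confidence, each one-unit increase in daily sodium intake is associated with a change of between 6.3523 and 9.9877 mmHg in systolic blood pressure, holding the other predictors fixed.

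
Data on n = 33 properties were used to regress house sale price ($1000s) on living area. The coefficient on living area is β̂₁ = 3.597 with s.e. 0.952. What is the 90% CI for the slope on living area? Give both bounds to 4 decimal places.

df = n − 2 = 33 − 2 = 31.
t* = t_{0.05, 31} = 1.695519.
Margin = t* × SE = 1.695519 × 0.952 = 1.614134.
CI: 3.597 ± 1.614134 → (1.9829, 5.2111).
With 90% confidence, each one-unit increase in living area is associated with a change of between 1.9829 and 5.2111 $1000s in house sale price.

(1.9829, 5.2111)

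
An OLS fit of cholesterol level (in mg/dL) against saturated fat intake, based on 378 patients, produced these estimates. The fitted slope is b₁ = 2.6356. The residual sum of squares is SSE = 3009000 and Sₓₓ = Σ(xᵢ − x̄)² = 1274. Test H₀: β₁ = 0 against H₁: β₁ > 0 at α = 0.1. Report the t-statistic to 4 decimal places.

t = 1.0516

MSE = SSE/(n − 2) = 3009000/376 = 8002.66.
SE(b₁) = √(MSE/Sₓₓ) = √(8002.66/1274) = 2.5063.
t = 2.6356 / 2.5063 = 1.0516.
df = n − 2 = 376.
One-sided p ≈ 0.1468, which is ≥ 0.1, so fail to reject H₀.
The data do not give significant evidence that the true slope on saturated fat intake is positive.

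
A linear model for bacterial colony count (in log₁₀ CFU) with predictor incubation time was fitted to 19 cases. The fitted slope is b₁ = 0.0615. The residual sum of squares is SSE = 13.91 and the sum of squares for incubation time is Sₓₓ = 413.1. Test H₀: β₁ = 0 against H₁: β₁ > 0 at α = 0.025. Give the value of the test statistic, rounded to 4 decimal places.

t = 1.3819

MSE = SSE/(n − 2) = 13.91/17 = 0.818235.
SE(b₁) = √(MSE/Sₓₓ) = √(0.818235/413.1) = 0.0445053.
t = 0.0615 / 0.0445053 = 1.3819.
df = n − 2 = 17.
One-sided p ≈ 0.0925, which is ≥ 0.025, so fail to reject H₀.
The data do not give significant evidence that the true slope on incubation time is positive.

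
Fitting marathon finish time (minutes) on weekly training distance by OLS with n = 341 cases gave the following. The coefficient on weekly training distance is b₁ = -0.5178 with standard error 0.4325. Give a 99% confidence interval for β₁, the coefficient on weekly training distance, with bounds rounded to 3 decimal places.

df = n − 2 = 341 − 2 = 339.
t* = t_{0.005, 339} = 2.59041.
Margin = t* × SE = 2.59041 × 0.4325 = 1.12035.
CI: -0.5178 ± 1.12035 → (-1.638, 0.603).
With 99% confidence, each one-unit increase in weekly training distance is associated with a change of between -1.638 and 0.603 minutes in marathon finish time.

(-1.638, 0.603)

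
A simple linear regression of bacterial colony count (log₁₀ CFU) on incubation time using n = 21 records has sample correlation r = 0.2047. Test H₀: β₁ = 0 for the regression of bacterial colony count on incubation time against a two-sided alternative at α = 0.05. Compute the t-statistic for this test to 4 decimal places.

t = 0.9116

t = r·√(n − 2)/√(1 − r²) = 0.2047·√19/√0.958098 = 0.9116.
df = n − 2 = 19.
Two-sided p ≈ 0.3734, which is ≥ 0.05, so fail to reject H₀.
The data do not give significant evidence of a linear association between incubation time and bacterial colony count.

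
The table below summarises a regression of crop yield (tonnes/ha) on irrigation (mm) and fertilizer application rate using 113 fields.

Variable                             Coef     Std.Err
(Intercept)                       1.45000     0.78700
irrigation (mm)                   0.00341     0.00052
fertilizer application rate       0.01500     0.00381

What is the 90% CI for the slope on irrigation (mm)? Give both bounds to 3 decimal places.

Read off: b = 0.00341, SE = 0.00052 for irrigation (mm).
df = n − k − 1 = 113 − 2 − 1 = 110.
t* = t_{0.05, 110} = 1.658824.
Margin = t* × SE = 1.658824 × 0.00052 = 0.00086.
CI: 0.00341 ± 0.00086 → (0.003, 0.004).

(0.003, 0.004)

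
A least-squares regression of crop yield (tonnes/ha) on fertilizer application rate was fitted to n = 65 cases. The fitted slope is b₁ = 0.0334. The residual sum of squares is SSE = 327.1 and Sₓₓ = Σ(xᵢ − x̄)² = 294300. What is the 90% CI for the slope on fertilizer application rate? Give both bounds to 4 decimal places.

MSE = SSE/(n − 2) = 327.1/63 = 5.19206.
SE(b₁) = √(MSE/Sₓₓ) = √(5.19206/294300) = 0.00420025.
df = n − 2 = 63.
t* = t_{0.05, 63} = 1.669402.
Margin = t* × SE = 1.669402 × 0.00420025 = 0.007012.
CI: 0.0334 ± 0.007012 → (0.0264, 0.0404).
With 90% confidence, each one-unit increase in fertilizer application rate is associated with a change of between 0.0264 and 0.0404 tonnes/ha in crop yield.

(0.0264, 0.0404)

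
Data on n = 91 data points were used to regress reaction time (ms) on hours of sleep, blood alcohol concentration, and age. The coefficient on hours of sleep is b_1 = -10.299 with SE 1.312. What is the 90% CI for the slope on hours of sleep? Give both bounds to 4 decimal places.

df = n − k − 1 = 91 − 3 − 1 = 87.
t* = t_{0.05, 87} = 1.662557.
Margin = t* × SE = 1.662557 × 1.312 = 2.181275.
CI: -10.299 ± 2.181275 → (-12.4803, -8.1177).
With 90% confidence, each one-unit increase in hours of sleep is associated with a change of between -12.4803 and -8.1177 ms in reaction time, holding the other predictors fixed.

(-12.4803, -8.1177)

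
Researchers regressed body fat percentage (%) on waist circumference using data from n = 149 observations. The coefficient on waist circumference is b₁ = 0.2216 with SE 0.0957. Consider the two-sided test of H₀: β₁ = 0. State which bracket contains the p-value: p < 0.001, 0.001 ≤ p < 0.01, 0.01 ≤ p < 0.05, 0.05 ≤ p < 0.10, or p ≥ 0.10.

0.01 ≤ p < 0.05

t = 0.2216 / 0.0957 = 2.316.
df = n − 2 = 149 − 2 = 147.
Two-sided p = 2·P(T_{147} > |t|) ≈ 0.0220.
So 0.01 ≤ p < 0.05.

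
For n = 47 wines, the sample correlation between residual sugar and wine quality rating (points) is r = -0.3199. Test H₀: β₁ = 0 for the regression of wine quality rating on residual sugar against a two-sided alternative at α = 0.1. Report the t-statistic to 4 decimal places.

t = -2.2650

t = r·√(n − 2)/√(1 − r²) = -0.3199·√45/√0.897664 = -2.2650.
df = n − 2 = 45.
Two-sided p ≈ 0.0284, which is < 0.1, so reject H₀.
There is evidence of a linear association between residual sugar and wine quality rating.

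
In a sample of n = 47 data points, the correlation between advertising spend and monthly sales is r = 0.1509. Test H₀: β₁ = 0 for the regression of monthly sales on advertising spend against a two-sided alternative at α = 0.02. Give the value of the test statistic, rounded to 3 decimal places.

t = 1.024

t = r·√(n − 2)/√(1 − r²) = 0.1509·√45/√0.977229 = 1.024.
df = n − 2 = 45.
Two-sided p ≈ 0.3113, which is ≥ 0.02, so fail to reject H₀.
The data do not give significant evidence of a linear association between advertising spend and monthly sales.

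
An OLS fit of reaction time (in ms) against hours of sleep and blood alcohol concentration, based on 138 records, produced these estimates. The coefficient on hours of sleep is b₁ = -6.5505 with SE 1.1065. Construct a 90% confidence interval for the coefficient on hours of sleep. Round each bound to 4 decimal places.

(-8.3831, -4.7179)

df = n − k − 1 = 138 − 2 − 1 = 135.
t* = t_{0.05, 135} = 1.656219.
Margin = t* × SE = 1.656219 × 1.1065 = 1.832606.
CI: -6.5505 ± 1.832606 → (-8.3831, -4.7179).
With 90% confidence, each one-unit increase in hours of sleep is associated with a change of between -8.3831 and -4.7179 ms in reaction time, holding the other predictors fixed.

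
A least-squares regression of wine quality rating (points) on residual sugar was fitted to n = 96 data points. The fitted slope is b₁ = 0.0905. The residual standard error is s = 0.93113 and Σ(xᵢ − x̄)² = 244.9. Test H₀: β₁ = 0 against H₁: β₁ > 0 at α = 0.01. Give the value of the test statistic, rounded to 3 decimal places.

t = 1.521

SE(b₁) = s/√Sₓₓ = 0.93113/√244.9 = 0.0594999.
t = 0.0905 / 0.0594999 = 1.521.
df = n − 2 = 94.
One-sided p ≈ 0.0658, which is ≥ 0.01, so fail to reject H₀.
The data do not give significant evidence that the true slope on residual sugar is positive.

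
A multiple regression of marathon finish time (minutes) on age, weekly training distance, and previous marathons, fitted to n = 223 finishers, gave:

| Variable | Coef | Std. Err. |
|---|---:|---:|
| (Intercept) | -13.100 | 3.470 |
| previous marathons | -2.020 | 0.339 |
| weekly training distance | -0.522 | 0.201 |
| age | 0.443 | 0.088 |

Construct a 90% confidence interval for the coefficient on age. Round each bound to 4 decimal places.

(0.2976, 0.5884)

Read off: b = 0.443, SE = 0.088 for age.
df = n − k − 1 = 223 − 3 − 1 = 219.
t* = t_{0.05, 219} = 1.651841.
Margin = t* × SE = 1.651841 × 0.088 = 0.145362.
CI: 0.443 ± 0.145362 → (0.2976, 0.5884).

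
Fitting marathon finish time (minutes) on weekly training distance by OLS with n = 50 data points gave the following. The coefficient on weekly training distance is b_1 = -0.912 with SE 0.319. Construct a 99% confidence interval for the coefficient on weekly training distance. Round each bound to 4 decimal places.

(-1.7676, -0.0564)

df = n − 2 = 50 − 2 = 48.
t* = t_{0.005, 48} = 2.682204.
Margin = t* × SE = 2.682204 × 0.319 = 0.855623.
CI: -0.912 ± 0.855623 → (-1.7676, -0.0564).
With 99% confidence, each one-unit increase in weekly training distance is associated with a change of between -1.7676 and -0.0564 minutes in marathon finish time.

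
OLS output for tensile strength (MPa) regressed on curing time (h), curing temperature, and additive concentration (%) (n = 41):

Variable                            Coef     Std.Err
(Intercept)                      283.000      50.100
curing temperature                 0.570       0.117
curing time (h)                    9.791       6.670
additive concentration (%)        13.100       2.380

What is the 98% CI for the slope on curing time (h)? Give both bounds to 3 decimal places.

Read off: b = 9.791, SE = 6.670 for curing time (h).
df = n − k − 1 = 41 − 3 − 1 = 37.
t* = t_{0.01, 37} = 2.431447.
Margin = t* × SE = 2.431447 × 6.670 = 16.21775.
CI: 9.791 ± 16.21775 → (-6.427, 26.009).

(-6.427, 26.009)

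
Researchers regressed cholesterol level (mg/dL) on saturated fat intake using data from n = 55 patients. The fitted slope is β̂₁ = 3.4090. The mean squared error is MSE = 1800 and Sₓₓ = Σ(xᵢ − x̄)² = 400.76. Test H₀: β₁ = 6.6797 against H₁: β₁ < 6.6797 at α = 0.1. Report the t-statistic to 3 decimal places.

SE(β̂₁) = √(MSE/Sₓₓ) = √(1800/400.76) = 2.11931.
t = (3.4090 − 6.6797) / 2.11931 = -1.543.
df = n − 2 = 53.
One-sided p ≈ 0.0644, which is < 0.1, so reject H₀.
There is evidence that the true slope on saturated fat intake is below 6.6797 mg/dL per unit.

t = -1.543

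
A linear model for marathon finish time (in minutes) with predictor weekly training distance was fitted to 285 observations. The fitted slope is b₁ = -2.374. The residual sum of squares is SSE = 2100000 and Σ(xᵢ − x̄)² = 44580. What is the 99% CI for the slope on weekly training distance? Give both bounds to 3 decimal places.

MSE = SSE/(n − 2) = 2100000/283 = 7420.49.
SE(b₁) = √(MSE/Sₓₓ) = √(7420.49/44580) = 0.407987.
df = n − 2 = 283.
t* = t_{0.005, 283} = 2.593313.
Margin = t* × SE = 2.593313 × 0.407987 = 1.05804.
CI: -2.374 ± 1.05804 → (-3.432, -1.316).
With 99% confidence, each one-unit increase in weekly training distance is associated with a change of between -3.432 and -1.316 minutes in marathon finish time.

(-3.432, -1.316)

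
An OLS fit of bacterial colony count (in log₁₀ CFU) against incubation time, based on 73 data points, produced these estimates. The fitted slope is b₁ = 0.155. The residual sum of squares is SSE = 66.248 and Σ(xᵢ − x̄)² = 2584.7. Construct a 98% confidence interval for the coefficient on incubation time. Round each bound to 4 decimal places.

MSE = SSE/(n − 2) = 66.248/71 = 0.93307.
SE(b₁) = √(MSE/Sₓₓ) = √(0.93307/2584.7) = 0.0189999.
df = n − 2 = 71.
t* = t_{0.01, 71} = 2.380024.
Margin = t* × SE = 2.380024 × 0.0189999 = 0.045220.
CI: 0.155 ± 0.045220 → (0.1098, 0.2002).
With 98% confidence, each one-unit increase in incubation time is associated with a change of between 0.1098 and 0.2002 log₁₀ CFU in bacterial colony count.

(0.1098, 0.2002)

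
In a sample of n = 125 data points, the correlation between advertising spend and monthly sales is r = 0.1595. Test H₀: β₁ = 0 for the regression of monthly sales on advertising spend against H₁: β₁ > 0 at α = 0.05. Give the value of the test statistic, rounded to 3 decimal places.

t = r·√(n − 2)/√(1 − r²) = 0.1595·√123/√0.97456 = 1.792.
df = n − 2 = 123.
One-sided p ≈ 0.0378, which is < 0.05, so reject H₀.
There is evidence of a linear association between advertising spend and monthly sales.

t = 1.792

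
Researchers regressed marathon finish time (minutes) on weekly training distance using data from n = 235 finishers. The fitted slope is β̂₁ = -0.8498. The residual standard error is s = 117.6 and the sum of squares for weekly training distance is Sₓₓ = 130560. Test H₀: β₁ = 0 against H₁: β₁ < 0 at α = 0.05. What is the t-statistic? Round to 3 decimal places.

SE(β̂₁) = s/√Sₓₓ = 117.6/√130560 = 0.325463.
t = -0.8498 / 0.325463 = -2.611.
df = n − 2 = 233.
One-sided p ≈ 0.0048, which is < 0.05, so reject H₀.
There is evidence that the true slope on weekly training distance is negative.

t = -2.611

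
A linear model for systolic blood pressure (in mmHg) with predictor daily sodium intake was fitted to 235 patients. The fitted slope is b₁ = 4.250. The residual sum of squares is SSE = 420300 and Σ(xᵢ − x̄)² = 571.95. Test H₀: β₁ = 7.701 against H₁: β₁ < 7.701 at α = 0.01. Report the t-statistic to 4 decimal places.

t = -1.9432

MSE = SSE/(n − 2) = 420300/233 = 1803.86.
SE(b₁) = √(MSE/Sₓₓ) = √(1803.86/571.95) = 1.77592.
t = (4.250 − 7.701) / 1.77592 = -1.9432.
df = n − 2 = 233.
One-sided p ≈ 0.0266, which is ≥ 0.01, so fail to reject H₀.
The data do not give significant evidence that the true slope on daily sodium intake is below 7.701 mmHg per unit.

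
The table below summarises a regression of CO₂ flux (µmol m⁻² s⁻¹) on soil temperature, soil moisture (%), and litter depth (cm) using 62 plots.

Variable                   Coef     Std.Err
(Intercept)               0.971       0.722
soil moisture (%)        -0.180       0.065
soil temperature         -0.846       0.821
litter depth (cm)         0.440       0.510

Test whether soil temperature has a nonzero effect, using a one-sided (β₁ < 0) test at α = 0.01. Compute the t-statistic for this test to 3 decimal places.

Read off: b = -0.846, SE = 0.821 for soil temperature.
H₀: β₁ = 0 vs H₁: β₁ < 0.
t = -0.846 / 0.821 = -1.030.
df = n − k − 1 = 62 − 3 − 1 = 58.
One-sided p ≈ 0.1535, which is ≥ 0.01, so fail to reject H₀.
The data do not give significant evidence that the true slope on soil temperature is negative, holding the other predictors fixed.

t = -1.030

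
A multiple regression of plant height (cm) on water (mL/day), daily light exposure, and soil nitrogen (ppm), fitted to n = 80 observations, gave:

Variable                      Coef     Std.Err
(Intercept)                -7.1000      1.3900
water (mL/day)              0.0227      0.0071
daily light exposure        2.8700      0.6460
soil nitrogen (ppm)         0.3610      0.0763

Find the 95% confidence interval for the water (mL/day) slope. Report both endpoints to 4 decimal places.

(0.0086, 0.0368)

Read off: b = 0.0227, SE = 0.0071 for water (mL/day).
df = n − k − 1 = 80 − 3 − 1 = 76.
t* = t_{0.025, 76} = 1.991673.
Margin = t* × SE = 1.991673 × 0.0071 = 0.014141.
CI: 0.0227 ± 0.014141 → (0.0086, 0.0368).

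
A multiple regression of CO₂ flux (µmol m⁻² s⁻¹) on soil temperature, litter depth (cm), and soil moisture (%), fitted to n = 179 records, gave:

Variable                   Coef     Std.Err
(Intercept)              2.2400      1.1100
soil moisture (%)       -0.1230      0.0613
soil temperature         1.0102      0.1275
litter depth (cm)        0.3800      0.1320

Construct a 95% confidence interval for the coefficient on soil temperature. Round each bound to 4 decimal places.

Read off: b = 1.0102, SE = 0.1275 for soil temperature.
df = n − k − 1 = 179 − 3 − 1 = 175.
t* = t_{0.025, 175} = 1.973612.
Margin = t* × SE = 1.973612 × 0.1275 = 0.251636.
CI: 1.0102 ± 0.251636 → (0.7586, 1.2618).

(0.7586, 1.2618)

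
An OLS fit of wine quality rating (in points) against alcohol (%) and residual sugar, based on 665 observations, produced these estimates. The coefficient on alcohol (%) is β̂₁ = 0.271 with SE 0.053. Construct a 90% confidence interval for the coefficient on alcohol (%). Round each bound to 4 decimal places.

(0.1837, 0.3583)

df = n − k − 1 = 665 − 2 − 1 = 662.
t* = t_{0.05, 662} = 1.647159.
Margin = t* × SE = 1.647159 × 0.053 = 0.087299.
CI: 0.271 ± 0.087299 → (0.1837, 0.3583).
With 90% confidence, each one-unit increase in alcohol (%) is associated with a change of between 0.1837 and 0.3583 points in wine quality rating, holding the other predictors fixed.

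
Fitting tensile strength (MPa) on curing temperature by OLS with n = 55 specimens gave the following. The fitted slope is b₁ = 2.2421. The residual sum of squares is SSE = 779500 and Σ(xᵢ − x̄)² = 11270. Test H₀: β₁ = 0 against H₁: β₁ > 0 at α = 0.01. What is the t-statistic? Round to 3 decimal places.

MSE = SSE/(n − 2) = 779500/53 = 14707.5.
SE(b₁) = √(MSE/Sₓₓ) = √(14707.5/11270) = 1.14237.
t = 2.2421 / 1.14237 = 1.963.
df = n − 2 = 53.
One-sided p ≈ 0.0275, which is ≥ 0.01, so fail to reject H₀.
The data do not give significant evidence that the true slope on curing temperature is positive.

t = 1.963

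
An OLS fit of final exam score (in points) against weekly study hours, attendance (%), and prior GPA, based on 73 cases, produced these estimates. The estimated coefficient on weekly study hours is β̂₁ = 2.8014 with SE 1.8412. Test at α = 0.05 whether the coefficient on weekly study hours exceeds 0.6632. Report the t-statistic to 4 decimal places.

t = 1.1613

H₀: β₁ = 0.6632 vs H₁: β₁ > 0.6632.
t = (β̂₁ − β₁⁰)/SE = (2.8014 − 0.6632) / 1.8412 = 1.1613.
df = n − k − 1 = 73 − 3 − 1 = 69.
One-sided p ≈ 0.1248, which is ≥ 0.05, so fail to reject H₀.
The data do not give significant evidence that the true slope on weekly study hours exceeds 0.6632 points per unit, holding the other predictors fixed.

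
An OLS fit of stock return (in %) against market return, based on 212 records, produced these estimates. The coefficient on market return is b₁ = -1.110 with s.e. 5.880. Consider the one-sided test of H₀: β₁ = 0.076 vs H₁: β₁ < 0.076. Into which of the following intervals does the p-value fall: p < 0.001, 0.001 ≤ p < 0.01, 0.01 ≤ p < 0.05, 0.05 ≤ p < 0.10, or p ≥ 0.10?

t = (-1.110 − 0.076) / 5.880 = -0.202.
df = n − 2 = 212 − 2 = 210.
One-sided p = P(T_{210} < t) ≈ 0.4202.
So p ≥ 0.10.

p ≥ 0.10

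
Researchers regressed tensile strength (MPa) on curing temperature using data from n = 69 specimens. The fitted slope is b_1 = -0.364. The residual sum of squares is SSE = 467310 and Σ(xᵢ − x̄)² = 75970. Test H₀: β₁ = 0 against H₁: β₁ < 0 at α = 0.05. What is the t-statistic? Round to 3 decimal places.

t = -1.201

MSE = SSE/(n − 2) = 467310/67 = 6974.78.
SE(b_1) = √(MSE/Sₓₓ) = √(6974.78/75970) = 0.303001.
t = -0.364 / 0.303001 = -1.201.
df = n − 2 = 67.
One-sided p ≈ 0.1169, which is ≥ 0.05, so fail to reject H₀.
The data do not give significant evidence that the true slope on curing temperature is negative.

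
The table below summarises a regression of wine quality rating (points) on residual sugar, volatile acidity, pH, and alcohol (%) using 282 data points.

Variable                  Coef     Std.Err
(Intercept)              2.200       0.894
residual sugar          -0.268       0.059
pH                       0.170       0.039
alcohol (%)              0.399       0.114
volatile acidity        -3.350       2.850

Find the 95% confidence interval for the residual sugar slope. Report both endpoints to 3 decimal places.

Read off: b = -0.268, SE = 0.059 for residual sugar.
df = n − k − 1 = 282 − 4 − 1 = 277.
t* = t_{0.025, 277} = 1.968565.
Margin = t* × SE = 1.968565 × 0.059 = 0.11615.
CI: -0.268 ± 0.11615 → (-0.384, -0.152).

(-0.384, -0.152)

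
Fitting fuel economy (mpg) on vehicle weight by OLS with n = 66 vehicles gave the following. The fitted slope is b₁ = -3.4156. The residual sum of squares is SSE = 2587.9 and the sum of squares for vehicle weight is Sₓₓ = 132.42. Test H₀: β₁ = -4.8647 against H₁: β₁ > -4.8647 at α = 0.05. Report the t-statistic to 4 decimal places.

t = 2.6224

MSE = SSE/(n − 2) = 2587.9/64 = 40.4359.
SE(b₁) = √(MSE/Sₓₓ) = √(40.4359/132.42) = 0.552595.
t = (-3.4156 − (-4.8647)) / 0.552595 = 2.6224.
df = n − 2 = 64.
One-sided p ≈ 0.0055, which is < 0.05, so reject H₀.
There is evidence that the true slope on vehicle weight exceeds -4.8647 mpg per unit.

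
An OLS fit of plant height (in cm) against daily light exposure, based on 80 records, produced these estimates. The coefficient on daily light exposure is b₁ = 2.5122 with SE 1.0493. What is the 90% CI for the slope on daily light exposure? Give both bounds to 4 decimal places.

df = n − 2 = 80 − 2 = 78.
t* = t_{0.05, 78} = 1.664625.
Margin = t* × SE = 1.664625 × 1.0493 = 1.746691.
CI: 2.5122 ± 1.746691 → (0.7655, 4.2589).
With 90% confidence, each one-unit increase in daily light exposure is associated with a change of between 0.7655 and 4.2589 cm in plant height.

(0.7655, 4.2589)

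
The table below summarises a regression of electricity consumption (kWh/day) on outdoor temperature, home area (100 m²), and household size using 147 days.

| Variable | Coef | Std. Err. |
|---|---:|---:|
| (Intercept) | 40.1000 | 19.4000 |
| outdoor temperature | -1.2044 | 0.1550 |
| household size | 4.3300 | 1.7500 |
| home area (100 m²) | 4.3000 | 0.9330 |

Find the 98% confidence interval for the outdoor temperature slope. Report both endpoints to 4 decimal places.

Read off: b = -1.2044, SE = 0.1550 for outdoor temperature.
df = n − k − 1 = 147 − 3 − 1 = 143.
t* = t_{0.01, 143} = 2.352707.
Margin = t* × SE = 2.352707 × 0.1550 = 0.364670.
CI: -1.2044 ± 0.364670 → (-1.5691, -0.8397).

(-1.5691, -0.8397)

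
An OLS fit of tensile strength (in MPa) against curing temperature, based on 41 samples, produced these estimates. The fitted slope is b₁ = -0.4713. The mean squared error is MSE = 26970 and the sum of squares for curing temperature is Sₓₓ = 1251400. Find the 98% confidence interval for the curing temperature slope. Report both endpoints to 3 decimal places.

SE(b₁) = √(MSE/Sₓₓ) = √(26970/1251400) = 0.146806.
df = n − 2 = 39.
t* = t_{0.01, 39} = 2.425841.
Margin = t* × SE = 2.425841 × 0.146806 = 0.35613.
CI: -0.4713 ± 0.35613 → (-0.827, -0.115).
With 98% confidence, each one-unit increase in curing temperature is associated with a change of between -0.827 and -0.115 MPa in tensile strength.

(-0.827, -0.115)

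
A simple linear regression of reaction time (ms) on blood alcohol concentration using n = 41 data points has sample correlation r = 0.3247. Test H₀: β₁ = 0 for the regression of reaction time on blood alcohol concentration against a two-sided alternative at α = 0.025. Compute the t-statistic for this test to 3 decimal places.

t = 2.144

t = r·√(n − 2)/√(1 − r²) = 0.3247·√39/√0.89457 = 2.144.
df = n − 2 = 39.
Two-sided p ≈ 0.0383, which is ≥ 0.025, so fail to reject H₀.
The data do not give significant evidence of a linear association between blood alcohol concentration and reaction time.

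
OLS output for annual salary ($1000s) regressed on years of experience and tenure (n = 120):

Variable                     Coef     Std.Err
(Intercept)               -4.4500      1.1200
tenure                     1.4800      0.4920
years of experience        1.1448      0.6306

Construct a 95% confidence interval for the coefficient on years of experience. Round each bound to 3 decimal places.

(-0.104, 2.394)

Read off: b = 1.1448, SE = 0.6306 for years of experience.
df = n − k − 1 = 120 − 2 − 1 = 117.
t* = t_{0.025, 117} = 1.980448.
Margin = t* × SE = 1.980448 × 0.6306 = 1.24887.
CI: 1.1448 ± 1.24887 → (-0.104, 2.394).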